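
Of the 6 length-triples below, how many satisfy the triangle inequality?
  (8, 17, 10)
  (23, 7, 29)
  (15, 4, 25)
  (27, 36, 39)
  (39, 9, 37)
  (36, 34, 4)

(8,10,17): 8+10 > 17 → valid
(7,23,29): 7+23 > 29 → valid
(4,15,25): 4+15 ≤ 25 → not valid
(27,36,39): 27+36 > 39 → valid
(9,37,39): 9+37 > 39 → valid
(4,34,36): 4+34 > 36 → valid
5 of the 6 triples form a triangle.

5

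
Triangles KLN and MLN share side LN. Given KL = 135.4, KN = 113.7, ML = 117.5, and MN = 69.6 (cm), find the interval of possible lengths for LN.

From triangle KLN: |135.4 − 113.7| < LN < 135.4 + 113.7, i.e. 21.7 < LN < 249.1.
From triangle MLN: 47.9 < LN < 187.1.
Both must hold, so LN lies in the intersection.

47.9 < LN < 187.1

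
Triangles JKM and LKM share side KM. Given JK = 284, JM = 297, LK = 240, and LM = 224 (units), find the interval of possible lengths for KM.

16 < KM < 464

From triangle JKM: |284 − 297| < KM < 284 + 297, i.e. 13 < KM < 581.
From triangle LKM: 16 < KM < 464.
Both must hold, so KM lies in the intersection.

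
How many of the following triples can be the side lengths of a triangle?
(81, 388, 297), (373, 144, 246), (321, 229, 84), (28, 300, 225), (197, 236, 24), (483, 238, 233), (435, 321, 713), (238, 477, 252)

(81,297,388): 81+297 ≤ 388 → not valid
(144,246,373): 144+246 > 373 → valid
(84,229,321): 84+229 ≤ 321 → not valid
(28,225,300): 28+225 ≤ 300 → not valid
(24,197,236): 24+197 ≤ 236 → not valid
(233,238,483): 233+238 ≤ 483 → not valid
(321,435,713): 321+435 > 713 → valid
(238,252,477): 238+252 > 477 → valid
3 of the 8 triples form a triangle.

3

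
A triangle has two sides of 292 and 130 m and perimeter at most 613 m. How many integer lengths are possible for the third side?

29

Triangle inequality: 162 < x < 422. Perimeter ≤ 613 gives x ≤ 613 − 292 − 130 = 191.
So 162 < x ≤ 191; integers 163 through 191: 29 values.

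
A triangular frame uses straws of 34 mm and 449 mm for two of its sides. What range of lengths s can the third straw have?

By the triangle inequality, s must be less than 34 + 449 = 483 and greater than |34 − 449| = 415.

415 < s < 483 (mm)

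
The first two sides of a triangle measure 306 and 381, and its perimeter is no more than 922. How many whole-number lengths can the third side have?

Triangle inequality: 75 < x < 687. Perimeter ≤ 922 gives x ≤ 922 − 306 − 381 = 235.
So 75 < x ≤ 235; integers 76 through 235: 160 values.

160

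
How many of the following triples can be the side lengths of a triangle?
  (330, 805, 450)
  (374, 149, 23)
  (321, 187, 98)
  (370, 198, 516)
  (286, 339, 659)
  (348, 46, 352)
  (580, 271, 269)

(330,450,805): 330+450 ≤ 805 → not valid
(23,149,374): 23+149 ≤ 374 → not valid
(98,187,321): 98+187 ≤ 321 → not valid
(198,370,516): 198+370 > 516 → valid
(286,339,659): 286+339 ≤ 659 → not valid
(46,348,352): 46+348 > 352 → valid
(269,271,580): 269+271 ≤ 580 → not valid
2 of the 7 triples form a triangle.

2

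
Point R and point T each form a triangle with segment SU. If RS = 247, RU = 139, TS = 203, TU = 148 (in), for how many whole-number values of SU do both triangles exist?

242

From triangle RSU: 108 < SU < 386.
From triangle TSU: 55 < SU < 351.
Intersection: 108 < SU < 351, so integers 109 through 350: 242 values.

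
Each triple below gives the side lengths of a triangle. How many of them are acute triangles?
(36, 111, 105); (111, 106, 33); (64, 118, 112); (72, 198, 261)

(36,111,105): 36²+105² = 12321 = 111² → right
(111,106,33): 33²+106² = 12325 > 12321 = 111² → acute
(64,118,112): 64²+112² = 16640 > 13924 = 118² → acute
(72,198,261): 72²+198² = 44388 < 68121 = 261² → obtuse
2 of the 4 are acute.

2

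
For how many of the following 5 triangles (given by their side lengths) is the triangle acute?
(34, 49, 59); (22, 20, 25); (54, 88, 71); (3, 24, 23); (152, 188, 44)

(34,49,59): 34²+49² = 3557 > 3481 = 59² → acute
(22,20,25): 20²+22² = 884 > 625 = 25² → acute
(54,88,71): 54²+71² = 7957 > 7744 = 88² → acute
(3,24,23): 3²+23² = 538 < 576 = 24² → obtuse
(152,188,44): 44²+152² = 25040 < 35344 = 188² → obtuse
3 of the 5 are acute.

3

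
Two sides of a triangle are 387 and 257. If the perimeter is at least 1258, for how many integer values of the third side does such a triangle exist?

30

Triangle inequality: 130 < x < 644. Perimeter ≥ 1258 gives x ≥ 1258 − 387 − 257 = 614.
So 614 ≤ x < 644; integers 614 through 643: 30 values.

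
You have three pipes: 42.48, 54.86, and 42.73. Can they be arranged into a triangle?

Yes

The longest side is 54.86, and the other two sum to 85.21.
Since 85.21 > 54.86, the triangle inequality holds.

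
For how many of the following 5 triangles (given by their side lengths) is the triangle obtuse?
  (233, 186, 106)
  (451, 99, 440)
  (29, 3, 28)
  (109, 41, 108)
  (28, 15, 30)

2

(233,186,106): 106²+186² = 45832 < 54289 = 233² → obtuse
(451,99,440): 99²+440² = 203401 = 451² → right
(29,3,28): 3²+28² = 793 < 841 = 29² → obtuse
(109,41,108): 41²+108² = 13345 > 11881 = 109² → acute
(28,15,30): 15²+28² = 1009 > 900 = 30² → acute
2 of the 5 are obtuse.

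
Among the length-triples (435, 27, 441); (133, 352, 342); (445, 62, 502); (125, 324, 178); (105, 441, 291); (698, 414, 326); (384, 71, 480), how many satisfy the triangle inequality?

4

(27,435,441): 27+435 > 441 → valid
(133,342,352): 133+342 > 352 → valid
(62,445,502): 62+445 > 502 → valid
(125,178,324): 125+178 ≤ 324 → not valid
(105,291,441): 105+291 ≤ 441 → not valid
(326,414,698): 326+414 > 698 → valid
(71,384,480): 71+384 ≤ 480 → not valid
4 of the 7 triples form a triangle.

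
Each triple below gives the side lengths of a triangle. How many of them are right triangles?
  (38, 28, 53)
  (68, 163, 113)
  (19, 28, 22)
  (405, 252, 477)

1

(38,28,53): 28²+38² = 2228 < 2809 = 53² → obtuse
(68,163,113): 68²+113² = 17393 < 26569 = 163² → obtuse
(19,28,22): 19²+22² = 845 > 784 = 28² → acute
(405,252,477): 252²+405² = 227529 = 477² → right
1 of the 4 is right.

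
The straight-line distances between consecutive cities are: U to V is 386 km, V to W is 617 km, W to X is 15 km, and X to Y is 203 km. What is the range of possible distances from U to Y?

13 ≤ UY ≤ 1221 km

The maximum is all hops collinear in one direction: 386 + 617 + 15 + 203 = 1221.
The longest hop is 617; the others sum to 604. Folding the others back against it leaves at least 617 − 604 = 13.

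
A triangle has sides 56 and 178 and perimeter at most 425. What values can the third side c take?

Triangle inequality alone gives 122 < c < 234.
The perimeter condition gives c ≤ 425 − 56 − 178 = 191.
Intersecting the two: 122 < c ≤ 191.

122 < c ≤ 191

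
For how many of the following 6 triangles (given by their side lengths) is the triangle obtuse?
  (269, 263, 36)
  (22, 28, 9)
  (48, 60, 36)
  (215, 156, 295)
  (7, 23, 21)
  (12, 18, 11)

5

(269,263,36): 36²+263² = 70465 < 72361 = 269² → obtuse
(22,28,9): 9²+22² = 565 < 784 = 28² → obtuse
(48,60,36): 36²+48² = 3600 = 60² → right
(215,156,295): 156²+215² = 70561 < 87025 = 295² → obtuse
(7,23,21): 7²+21² = 490 < 529 = 23² → obtuse
(12,18,11): 11²+12² = 265 < 324 = 18² → obtuse
5 of the 6 are obtuse.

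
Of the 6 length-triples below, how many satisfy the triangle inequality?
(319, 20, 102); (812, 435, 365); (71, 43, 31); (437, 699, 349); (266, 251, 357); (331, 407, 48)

3

(20,102,319): 20+102 ≤ 319 → not valid
(365,435,812): 365+435 ≤ 812 → not valid
(31,43,71): 31+43 > 71 → valid
(349,437,699): 349+437 > 699 → valid
(251,266,357): 251+266 > 357 → valid
(48,331,407): 48+331 ≤ 407 → not valid
3 of the 6 triples form a triangle.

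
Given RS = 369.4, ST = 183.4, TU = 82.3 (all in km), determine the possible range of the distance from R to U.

The maximum is all hops collinear in one direction: 369.4 + 183.4 + 82.3 = 635.1.
The longest hop is 369.4; the others sum to 265.7. Folding the others back against it leaves at least 369.4 − 265.7 = 103.7.

103.7 ≤ RU ≤ 635.1 km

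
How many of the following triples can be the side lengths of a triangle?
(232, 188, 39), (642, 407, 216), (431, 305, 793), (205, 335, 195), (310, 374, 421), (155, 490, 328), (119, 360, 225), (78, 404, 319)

(39,188,232): 39+188 ≤ 232 → not valid
(216,407,642): 216+407 ≤ 642 → not valid
(305,431,793): 305+431 ≤ 793 → not valid
(195,205,335): 195+205 > 335 → valid
(310,374,421): 310+374 > 421 → valid
(155,328,490): 155+328 ≤ 490 → not valid
(119,225,360): 119+225 ≤ 360 → not valid
(78,319,404): 78+319 ≤ 404 → not valid
2 of the 8 triples form a triangle.

2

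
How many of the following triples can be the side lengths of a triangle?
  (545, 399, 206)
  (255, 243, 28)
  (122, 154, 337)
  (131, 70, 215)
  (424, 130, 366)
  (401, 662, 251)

(206,399,545): 206+399 > 545 → valid
(28,243,255): 28+243 > 255 → valid
(122,154,337): 122+154 ≤ 337 → not valid
(70,131,215): 70+131 ≤ 215 → not valid
(130,366,424): 130+366 > 424 → valid
(251,401,662): 251+401 ≤ 662 → not valid
3 of the 6 triples form a triangle.

3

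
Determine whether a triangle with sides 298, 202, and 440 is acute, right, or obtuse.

Compare the square of the longest side to the sum of squares of the other two: 202² + 298² = 129608 < 193600 = 440².

obtuse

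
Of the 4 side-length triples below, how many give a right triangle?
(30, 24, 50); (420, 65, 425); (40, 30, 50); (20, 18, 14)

2

(30,24,50): 24²+30² = 1476 < 2500 = 50² → obtuse
(420,65,425): 65²+420² = 180625 = 425² → right
(40,30,50): 30²+40² = 2500 = 50² → right
(20,18,14): 14²+18² = 520 > 400 = 20² → acute
2 of the 4 are right.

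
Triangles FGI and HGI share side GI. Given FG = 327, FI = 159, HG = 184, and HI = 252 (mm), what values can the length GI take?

From triangle FGI: |327 − 159| < GI < 327 + 159, i.e. 168 < GI < 486.
From triangle HGI: 68 < GI < 436.
Both must hold, so GI lies in the intersection.

168 < GI < 436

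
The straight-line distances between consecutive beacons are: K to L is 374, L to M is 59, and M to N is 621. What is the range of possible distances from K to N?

188 ≤ KN ≤ 1054

The maximum is all hops collinear in one direction: 374 + 59 + 621 = 1054.
The longest hop is 621; the others sum to 433. Folding the others back against it leaves at least 621 − 433 = 188.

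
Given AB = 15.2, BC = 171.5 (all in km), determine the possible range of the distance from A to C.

156.3 ≤ AC ≤ 186.7 km

By the triangle inequality, |15.2 − 171.5| ≤ AC ≤ 15.2 + 171.5.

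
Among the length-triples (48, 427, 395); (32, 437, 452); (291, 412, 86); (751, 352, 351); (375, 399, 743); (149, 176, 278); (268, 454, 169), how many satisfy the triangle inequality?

(48,395,427): 48+395 > 427 → valid
(32,437,452): 32+437 > 452 → valid
(86,291,412): 86+291 ≤ 412 → not valid
(351,352,751): 351+352 ≤ 751 → not valid
(375,399,743): 375+399 > 743 → valid
(149,176,278): 149+176 > 278 → valid
(169,268,454): 169+268 ≤ 454 → not valid
4 of the 7 triples form a triangle.

4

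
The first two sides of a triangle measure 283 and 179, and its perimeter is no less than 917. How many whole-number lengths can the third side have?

Triangle inequality: 104 < x < 462. Perimeter ≥ 917 gives x ≥ 917 − 283 − 179 = 455.
So 455 ≤ x < 462; integers 455 through 461: 7 values.

7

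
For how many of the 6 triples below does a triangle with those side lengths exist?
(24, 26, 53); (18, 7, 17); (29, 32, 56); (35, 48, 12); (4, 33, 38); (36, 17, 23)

(24,26,53): 24+26 ≤ 53 → not valid
(7,17,18): 7+17 > 18 → valid
(29,32,56): 29+32 > 56 → valid
(12,35,48): 12+35 ≤ 48 → not valid
(4,33,38): 4+33 ≤ 38 → not valid
(17,23,36): 17+23 > 36 → valid
3 of the 6 triples form a triangle.

3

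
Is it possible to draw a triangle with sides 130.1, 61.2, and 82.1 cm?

Yes

The longest side is 130.1, and the other two sum to 143.3.
Since 143.3 > 130.1, the triangle inequality holds.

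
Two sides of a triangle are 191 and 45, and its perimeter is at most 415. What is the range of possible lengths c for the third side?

Triangle inequality alone gives 146 < c < 236.
The perimeter condition gives c ≤ 415 − 191 − 45 = 179.
Intersecting the two: 146 < c ≤ 179.

146 < c ≤ 179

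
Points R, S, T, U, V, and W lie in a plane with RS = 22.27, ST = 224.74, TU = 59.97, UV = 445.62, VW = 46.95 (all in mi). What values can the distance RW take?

91.69 ≤ RW ≤ 799.55 mi

The maximum is all hops collinear in one direction: 22.27 + 224.74 + 59.97 + 445.62 + 46.95 = 799.55.
The longest hop is 445.62; the others sum to 353.93. Folding the others back against it leaves at least 445.62 − 353.93 = 91.69.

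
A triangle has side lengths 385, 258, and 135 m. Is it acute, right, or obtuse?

obtuse

Compare the square of the longest side to the sum of squares of the other two: 135² + 258² = 84789 < 148225 = 385².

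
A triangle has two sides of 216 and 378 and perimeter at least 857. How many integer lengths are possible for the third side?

331

Triangle inequality: 162 < x < 594. Perimeter ≥ 857 gives x ≥ 857 − 216 − 378 = 263.
So 263 ≤ x < 594; integers 263 through 593: 331 values.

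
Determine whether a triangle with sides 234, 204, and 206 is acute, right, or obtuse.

acute

Compare the square of the longest side to the sum of squares of the other two: 204² + 206² = 84052 > 54756 = 234².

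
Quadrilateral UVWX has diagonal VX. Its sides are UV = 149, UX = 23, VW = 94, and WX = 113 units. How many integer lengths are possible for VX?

45

From triangle UVX: 126 < VX < 172.
From triangle WVX: 19 < VX < 207.
Intersection: 126 < VX < 172, so integers 127 through 171: 45 values.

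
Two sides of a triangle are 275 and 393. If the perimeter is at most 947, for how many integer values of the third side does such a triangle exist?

Triangle inequality: 118 < x < 668. Perimeter ≤ 947 gives x ≤ 947 − 275 − 393 = 279.
So 118 < x ≤ 279; integers 119 through 279: 161 values.

161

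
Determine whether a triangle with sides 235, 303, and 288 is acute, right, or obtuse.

acute

Compare the square of the longest side to the sum of squares of the other two: 235² + 288² = 138169 > 91809 = 303².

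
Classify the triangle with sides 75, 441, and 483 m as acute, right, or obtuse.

obtuse

Compare the square of the longest side to the sum of squares of the other two: 75² + 441² = 200106 < 233289 = 483².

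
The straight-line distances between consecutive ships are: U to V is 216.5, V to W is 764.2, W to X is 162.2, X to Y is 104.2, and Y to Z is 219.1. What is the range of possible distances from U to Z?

The maximum is all hops collinear in one direction: 216.5 + 764.2 + 162.2 + 104.2 + 219.1 = 1466.2.
The longest hop is 764.2; the others sum to 702.0. Folding the others back against it leaves at least 764.2 − 702.0 = 62.2.

62.2 ≤ UZ ≤ 1466.2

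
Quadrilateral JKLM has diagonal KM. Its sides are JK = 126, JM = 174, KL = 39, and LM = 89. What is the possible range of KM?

From triangle JKM: |126 − 174| < KM < 126 + 174, i.e. 48 < KM < 300.
From triangle LKM: 50 < KM < 128.
Both must hold, so KM lies in the intersection.

50 < KM < 128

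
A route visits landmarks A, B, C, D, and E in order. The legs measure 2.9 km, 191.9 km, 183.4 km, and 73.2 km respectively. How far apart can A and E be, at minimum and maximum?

0 ≤ AE ≤ 451.4 km

The maximum is all hops collinear in one direction: 2.9 + 191.9 + 183.4 + 73.2 = 451.4.
The longest hop is 191.9; the others sum to 259.5. Since 191.9 ≤ 259.5, the path can fold back on itself completely, so the minimum distance is 0.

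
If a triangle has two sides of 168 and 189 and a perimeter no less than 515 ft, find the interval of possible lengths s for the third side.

Triangle inequality alone gives 21 < s < 357.
The perimeter condition gives s ≥ 515 − 168 − 189 = 158.
Intersecting the two: 158 ≤ s < 357.

158 ≤ s < 357 ft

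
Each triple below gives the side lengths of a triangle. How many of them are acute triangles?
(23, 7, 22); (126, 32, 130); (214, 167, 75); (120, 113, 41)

2

(23,7,22): 7²+22² = 533 > 529 = 23² → acute
(126,32,130): 32²+126² = 16900 = 130² → right
(214,167,75): 75²+167² = 33514 < 45796 = 214² → obtuse
(120,113,41): 41²+113² = 14450 > 14400 = 120² → acute
2 of the 4 are acute.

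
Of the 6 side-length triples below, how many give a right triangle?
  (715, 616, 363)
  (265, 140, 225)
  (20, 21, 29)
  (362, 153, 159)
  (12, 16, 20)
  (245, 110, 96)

(715,616,363): 363²+616² = 511225 = 715² → right
(265,140,225): 140²+225² = 70225 = 265² → right
(20,21,29): 20²+21² = 841 = 29² → right
(362,153,159): 153+159 ≤ 362, not a triangle
(12,16,20): 12²+16² = 400 = 20² → right
(245,110,96): 96+110 ≤ 245, not a triangle
4 of the 6 are right.

4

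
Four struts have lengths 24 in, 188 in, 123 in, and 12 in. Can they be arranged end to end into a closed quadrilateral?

No

For a quadrilateral, each side must be shorter than the sum of the others.
Here the longest side is 188, but the remaining 3 sides sum to only 159.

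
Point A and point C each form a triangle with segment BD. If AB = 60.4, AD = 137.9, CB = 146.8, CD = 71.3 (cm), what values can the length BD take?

77.5 < BD < 198.3

From triangle ABD: |60.4 − 137.9| < BD < 60.4 + 137.9, i.e. 77.5 < BD < 198.3.
From triangle CBD: 75.5 < BD < 218.1.
Both must hold, so BD lies in the intersection.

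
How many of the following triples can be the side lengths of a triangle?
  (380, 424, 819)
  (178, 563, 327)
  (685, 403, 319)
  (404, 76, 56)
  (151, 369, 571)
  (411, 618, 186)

1

(380,424,819): 380+424 ≤ 819 → not valid
(178,327,563): 178+327 ≤ 563 → not valid
(319,403,685): 319+403 > 685 → valid
(56,76,404): 56+76 ≤ 404 → not valid
(151,369,571): 151+369 ≤ 571 → not valid
(186,411,618): 186+411 ≤ 618 → not valid
1 of the 6 triples forms a triangle.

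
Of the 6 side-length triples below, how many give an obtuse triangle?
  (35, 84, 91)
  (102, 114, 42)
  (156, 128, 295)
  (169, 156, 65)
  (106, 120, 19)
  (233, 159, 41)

2

(35,84,91): 35²+84² = 8281 = 91² → right
(102,114,42): 42²+102² = 12168 < 12996 = 114² → obtuse
(156,128,295): 128+156 ≤ 295, not a triangle
(169,156,65): 65²+156² = 28561 = 169² → right
(106,120,19): 19²+106² = 11597 < 14400 = 120² → obtuse
(233,159,41): 41+159 ≤ 233, not a triangle
2 of the 6 are obtuse.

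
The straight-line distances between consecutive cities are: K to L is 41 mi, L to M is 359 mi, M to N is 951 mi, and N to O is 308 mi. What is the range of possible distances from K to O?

243 ≤ KO ≤ 1659 mi

The maximum is all hops collinear in one direction: 41 + 359 + 951 + 308 = 1659.
The longest hop is 951; the others sum to 708. Folding the others back against it leaves at least 951 − 708 = 243.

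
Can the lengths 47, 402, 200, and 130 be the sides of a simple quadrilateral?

For a quadrilateral, each side must be shorter than the sum of the others.
Here the longest side is 402, but the remaining 3 sides sum to only 377.

No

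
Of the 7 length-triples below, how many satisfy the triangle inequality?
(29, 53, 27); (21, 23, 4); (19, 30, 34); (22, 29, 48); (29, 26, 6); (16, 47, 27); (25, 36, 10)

5

(27,29,53): 27+29 > 53 → valid
(4,21,23): 4+21 > 23 → valid
(19,30,34): 19+30 > 34 → valid
(22,29,48): 22+29 > 48 → valid
(6,26,29): 6+26 > 29 → valid
(16,27,47): 16+27 ≤ 47 → not valid
(10,25,36): 10+25 ≤ 36 → not valid
5 of the 7 triples form a triangle.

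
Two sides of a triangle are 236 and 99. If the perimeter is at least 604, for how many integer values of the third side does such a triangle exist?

66

Triangle inequality: 137 < x < 335. Perimeter ≥ 604 gives x ≥ 604 − 236 − 99 = 269.
So 269 ≤ x < 335; integers 269 through 334: 66 values.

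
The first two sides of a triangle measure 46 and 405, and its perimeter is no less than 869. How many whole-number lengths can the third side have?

Triangle inequality: 359 < x < 451. Perimeter ≥ 869 gives x ≥ 869 − 46 − 405 = 418.
So 418 ≤ x < 451; integers 418 through 450: 33 values.

33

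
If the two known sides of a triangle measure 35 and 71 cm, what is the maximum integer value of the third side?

The third side must be strictly less than 35 + 71 = 106.
The largest integer below 106 is 105.

105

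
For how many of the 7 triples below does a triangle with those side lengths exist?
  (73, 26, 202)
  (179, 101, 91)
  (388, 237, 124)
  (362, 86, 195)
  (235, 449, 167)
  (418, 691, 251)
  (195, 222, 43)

(26,73,202): 26+73 ≤ 202 → not valid
(91,101,179): 91+101 > 179 → valid
(124,237,388): 124+237 ≤ 388 → not valid
(86,195,362): 86+195 ≤ 362 → not valid
(167,235,449): 167+235 ≤ 449 → not valid
(251,418,691): 251+418 ≤ 691 → not valid
(43,195,222): 43+195 > 222 → valid
2 of the 7 triples form a triangle.

2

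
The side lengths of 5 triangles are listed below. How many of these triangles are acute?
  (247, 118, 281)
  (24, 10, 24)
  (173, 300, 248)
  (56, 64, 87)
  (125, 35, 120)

2

(247,118,281): 118²+247² = 74933 < 78961 = 281² → obtuse
(24,10,24): 10²+24² = 676 > 576 = 24² → acute
(173,300,248): 173²+248² = 91433 > 90000 = 300² → acute
(56,64,87): 56²+64² = 7232 < 7569 = 87² → obtuse
(125,35,120): 35²+120² = 15625 = 125² → right
2 of the 5 are acute.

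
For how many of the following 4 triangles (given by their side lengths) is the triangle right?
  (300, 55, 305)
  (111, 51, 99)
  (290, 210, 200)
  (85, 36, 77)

3

(300,55,305): 55²+300² = 93025 = 305² → right
(111,51,99): 51²+99² = 12402 > 12321 = 111² → acute
(290,210,200): 200²+210² = 84100 = 290² → right
(85,36,77): 36²+77² = 7225 = 85² → right
3 of the 4 are right.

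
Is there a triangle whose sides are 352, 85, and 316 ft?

The longest side is 352, and the other two sum to 401.
Since 401 > 352, the triangle inequality holds.

Yes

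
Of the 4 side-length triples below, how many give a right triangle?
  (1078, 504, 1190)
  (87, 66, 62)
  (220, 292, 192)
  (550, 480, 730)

3

(1078,504,1190): 504²+1078² = 1416100 = 1190² → right
(87,66,62): 62²+66² = 8200 > 7569 = 87² → acute
(220,292,192): 192²+220² = 85264 = 292² → right
(550,480,730): 480²+550² = 532900 = 730² → right
3 of the 4 are right.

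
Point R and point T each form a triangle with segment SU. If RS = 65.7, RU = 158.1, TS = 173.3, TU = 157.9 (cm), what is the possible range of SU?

92.4 < SU < 223.8

From triangle RSU: |65.7 − 158.1| < SU < 65.7 + 158.1, i.e. 92.4 < SU < 223.8.
From triangle TSU: 15.4 < SU < 331.2.
Both must hold, so SU lies in the intersection.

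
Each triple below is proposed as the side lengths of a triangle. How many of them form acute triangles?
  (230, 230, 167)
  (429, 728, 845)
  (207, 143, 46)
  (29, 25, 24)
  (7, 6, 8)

(230,230,167): 167²+230² = 80789 > 52900 = 230² → acute
(429,728,845): 429²+728² = 714025 = 845² → right
(207,143,46): 46+143 ≤ 207, not a triangle
(29,25,24): 24²+25² = 1201 > 841 = 29² → acute
(7,6,8): 6²+7² = 85 > 64 = 8² → acute
3 of the 5 are acute.

3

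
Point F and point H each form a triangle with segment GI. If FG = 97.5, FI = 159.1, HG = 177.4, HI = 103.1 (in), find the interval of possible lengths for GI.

From triangle FGI: |97.5 − 159.1| < GI < 97.5 + 159.1, i.e. 61.6 < GI < 256.6.
From triangle HGI: 74.3 < GI < 280.5.
Both must hold, so GI lies in the intersection.

74.3 < GI < 256.6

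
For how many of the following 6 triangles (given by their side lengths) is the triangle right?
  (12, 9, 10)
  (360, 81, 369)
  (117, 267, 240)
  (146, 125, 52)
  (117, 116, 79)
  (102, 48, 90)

3

(12,9,10): 9²+10² = 181 > 144 = 12² → acute
(360,81,369): 81²+360² = 136161 = 369² → right
(117,267,240): 117²+240² = 71289 = 267² → right
(146,125,52): 52²+125² = 18329 < 21316 = 146² → obtuse
(117,116,79): 79²+116² = 19697 > 13689 = 117² → acute
(102,48,90): 48²+90² = 10404 = 102² → right
3 of the 6 are right.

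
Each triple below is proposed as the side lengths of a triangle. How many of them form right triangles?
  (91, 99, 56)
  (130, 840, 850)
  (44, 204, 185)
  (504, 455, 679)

2

(91,99,56): 56²+91² = 11417 > 9801 = 99² → acute
(130,840,850): 130²+840² = 722500 = 850² → right
(44,204,185): 44²+185² = 36161 < 41616 = 204² → obtuse
(504,455,679): 455²+504² = 461041 = 679² → right
2 of the 4 are right.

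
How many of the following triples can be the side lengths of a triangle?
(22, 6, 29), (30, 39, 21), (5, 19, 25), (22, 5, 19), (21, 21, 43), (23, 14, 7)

2

(6,22,29): 6+22 ≤ 29 → not valid
(21,30,39): 21+30 > 39 → valid
(5,19,25): 5+19 ≤ 25 → not valid
(5,19,22): 5+19 > 22 → valid
(21,21,43): 21+21 ≤ 43 → not valid
(7,14,23): 7+14 ≤ 23 → not valid
2 of the 6 triples form a triangle.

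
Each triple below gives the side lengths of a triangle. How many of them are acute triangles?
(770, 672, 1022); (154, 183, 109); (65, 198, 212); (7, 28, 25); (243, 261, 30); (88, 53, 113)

1

(770,672,1022): 672²+770² = 1044484 = 1022² → right
(154,183,109): 109²+154² = 35597 > 33489 = 183² → acute
(65,198,212): 65²+198² = 43429 < 44944 = 212² → obtuse
(7,28,25): 7²+25² = 674 < 784 = 28² → obtuse
(243,261,30): 30²+243² = 59949 < 68121 = 261² → obtuse
(88,53,113): 53²+88² = 10553 < 12769 = 113² → obtuse
1 of the 6 is acute.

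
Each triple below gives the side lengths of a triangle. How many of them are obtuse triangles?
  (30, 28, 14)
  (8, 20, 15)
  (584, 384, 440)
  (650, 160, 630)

1

(30,28,14): 14²+28² = 980 > 900 = 30² → acute
(8,20,15): 8²+15² = 289 < 400 = 20² → obtuse
(584,384,440): 384²+440² = 341056 = 584² → right
(650,160,630): 160²+630² = 422500 = 650² → right
1 of the 4 is obtuse.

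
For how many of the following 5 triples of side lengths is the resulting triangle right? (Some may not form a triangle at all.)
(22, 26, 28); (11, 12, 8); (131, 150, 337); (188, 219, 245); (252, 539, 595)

(22,26,28): 22²+26² = 1160 > 784 = 28² → acute
(11,12,8): 8²+11² = 185 > 144 = 12² → acute
(131,150,337): 131+150 ≤ 337, not a triangle
(188,219,245): 188²+219² = 83305 > 60025 = 245² → acute
(252,539,595): 252²+539² = 354025 = 595² → right
1 of the 5 is right.

1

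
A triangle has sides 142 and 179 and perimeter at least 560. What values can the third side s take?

Triangle inequality alone gives 37 < s < 321.
The perimeter condition gives s ≥ 560 − 142 − 179 = 239.
Intersecting the two: 239 ≤ s < 321.

239 ≤ s < 321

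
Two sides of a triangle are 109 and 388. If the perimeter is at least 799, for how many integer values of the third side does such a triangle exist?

195

Triangle inequality: 279 < x < 497. Perimeter ≥ 799 gives x ≥ 799 − 109 − 388 = 302.
So 302 ≤ x < 497; integers 302 through 496: 195 values.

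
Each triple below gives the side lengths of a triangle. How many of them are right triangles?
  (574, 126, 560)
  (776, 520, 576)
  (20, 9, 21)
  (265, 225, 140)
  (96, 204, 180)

(574,126,560): 126²+560² = 329476 = 574² → right
(776,520,576): 520²+576² = 602176 = 776² → right
(20,9,21): 9²+20² = 481 > 441 = 21² → acute
(265,225,140): 140²+225² = 70225 = 265² → right
(96,204,180): 96²+180² = 41616 = 204² → right
4 of the 5 are right.

4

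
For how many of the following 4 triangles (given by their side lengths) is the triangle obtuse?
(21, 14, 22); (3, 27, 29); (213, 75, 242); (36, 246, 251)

(21,14,22): 14²+21² = 637 > 484 = 22² → acute
(3,27,29): 3²+27² = 738 < 841 = 29² → obtuse
(213,75,242): 75²+213² = 50994 < 58564 = 242² → obtuse
(36,246,251): 36²+246² = 61812 < 63001 = 251² → obtuse
3 of the 4 are obtuse.

3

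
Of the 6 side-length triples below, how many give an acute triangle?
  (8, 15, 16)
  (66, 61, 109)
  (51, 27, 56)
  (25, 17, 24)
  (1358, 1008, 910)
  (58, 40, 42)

3

(8,15,16): 8²+15² = 289 > 256 = 16² → acute
(66,61,109): 61²+66² = 8077 < 11881 = 109² → obtuse
(51,27,56): 27²+51² = 3330 > 3136 = 56² → acute
(25,17,24): 17²+24² = 865 > 625 = 25² → acute
(1358,1008,910): 910²+1008² = 1844164 = 1358² → right
(58,40,42): 40²+42² = 3364 = 58² → right
3 of the 6 are acute.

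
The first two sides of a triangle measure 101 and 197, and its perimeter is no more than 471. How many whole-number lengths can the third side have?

77

Triangle inequality: 96 < x < 298. Perimeter ≤ 471 gives x ≤ 471 − 101 − 197 = 173.
So 96 < x ≤ 173; integers 97 through 173: 77 values.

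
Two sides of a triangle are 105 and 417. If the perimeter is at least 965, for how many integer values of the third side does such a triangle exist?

Triangle inequality: 312 < x < 522. Perimeter ≥ 965 gives x ≥ 965 − 105 − 417 = 443.
So 443 ≤ x < 522; integers 443 through 521: 79 values.

79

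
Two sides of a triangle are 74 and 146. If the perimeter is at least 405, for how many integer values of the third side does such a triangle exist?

35

Triangle inequality: 72 < x < 220. Perimeter ≥ 405 gives x ≥ 405 − 74 − 146 = 185.
So 185 ≤ x < 220; integers 185 through 219: 35 values.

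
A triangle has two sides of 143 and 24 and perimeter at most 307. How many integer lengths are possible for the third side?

21

Triangle inequality: 119 < x < 167. Perimeter ≤ 307 gives x ≤ 307 − 143 − 24 = 140.
So 119 < x ≤ 140; integers 120 through 140: 21 values.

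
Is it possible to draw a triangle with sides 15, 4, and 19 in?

The two shorter sides sum to 19, exactly equal to the longest side 19.
That gives only a degenerate (flat) triangle — the inequality must be strict.

No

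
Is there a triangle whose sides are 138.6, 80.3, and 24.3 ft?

The longest side is 138.6, but the other two sum to only 104.6.
104.6 < 138.6, so the triangle inequality fails.

No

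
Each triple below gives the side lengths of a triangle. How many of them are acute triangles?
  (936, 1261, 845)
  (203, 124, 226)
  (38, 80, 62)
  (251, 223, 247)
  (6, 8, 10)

2

(936,1261,845): 845²+936² = 1590121 = 1261² → right
(203,124,226): 124²+203² = 56585 > 51076 = 226² → acute
(38,80,62): 38²+62² = 5288 < 6400 = 80² → obtuse
(251,223,247): 223²+247² = 110738 > 63001 = 251² → acute
(6,8,10): 6²+8² = 100 = 10² → right
2 of the 5 are acute.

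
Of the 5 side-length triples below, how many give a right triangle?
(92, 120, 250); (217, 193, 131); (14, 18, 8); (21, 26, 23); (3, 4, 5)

(92,120,250): 92+120 ≤ 250, not a triangle
(217,193,131): 131²+193² = 54410 > 47089 = 217² → acute
(14,18,8): 8²+14² = 260 < 324 = 18² → obtuse
(21,26,23): 21²+23² = 970 > 676 = 26² → acute
(3,4,5): 3²+4² = 25 = 5² → right
1 of the 5 is right.

1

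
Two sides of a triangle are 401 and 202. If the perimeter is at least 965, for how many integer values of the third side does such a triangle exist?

241

Triangle inequality: 199 < x < 603. Perimeter ≥ 965 gives x ≥ 965 − 401 − 202 = 362.
So 362 ≤ x < 603; integers 362 through 602: 241 values.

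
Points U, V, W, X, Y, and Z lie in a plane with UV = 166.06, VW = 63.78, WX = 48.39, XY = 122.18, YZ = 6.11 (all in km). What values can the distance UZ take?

0 ≤ UZ ≤ 406.52 km

The maximum is all hops collinear in one direction: 166.06 + 63.78 + 48.39 + 122.18 + 6.11 = 406.52.
The longest hop is 166.06; the others sum to 240.46. Since 166.06 ≤ 240.46, the path can fold back on itself completely, so the minimum distance is 0.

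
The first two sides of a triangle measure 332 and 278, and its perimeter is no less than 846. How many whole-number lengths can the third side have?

374

Triangle inequality: 54 < x < 610. Perimeter ≥ 846 gives x ≥ 846 − 332 − 278 = 236.
So 236 ≤ x < 610; integers 236 through 609: 374 values.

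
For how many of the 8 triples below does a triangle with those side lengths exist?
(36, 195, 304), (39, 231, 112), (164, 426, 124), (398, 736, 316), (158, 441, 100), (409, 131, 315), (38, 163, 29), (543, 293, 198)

1

(36,195,304): 36+195 ≤ 304 → not valid
(39,112,231): 39+112 ≤ 231 → not valid
(124,164,426): 124+164 ≤ 426 → not valid
(316,398,736): 316+398 ≤ 736 → not valid
(100,158,441): 100+158 ≤ 441 → not valid
(131,315,409): 131+315 > 409 → valid
(29,38,163): 29+38 ≤ 163 → not valid
(198,293,543): 198+293 ≤ 543 → not valid
1 of the 8 triples forms a triangle.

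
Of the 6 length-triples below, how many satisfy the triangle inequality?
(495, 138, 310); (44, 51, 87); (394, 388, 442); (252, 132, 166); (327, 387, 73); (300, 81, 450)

4

(138,310,495): 138+310 ≤ 495 → not valid
(44,51,87): 44+51 > 87 → valid
(388,394,442): 388+394 > 442 → valid
(132,166,252): 132+166 > 252 → valid
(73,327,387): 73+327 > 387 → valid
(81,300,450): 81+300 ≤ 450 → not valid
4 of the 6 triples form a triangle.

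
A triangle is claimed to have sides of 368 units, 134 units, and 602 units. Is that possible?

No

The longest side is 602, but the other two sum to only 502.
502 < 602, so the triangle inequality fails.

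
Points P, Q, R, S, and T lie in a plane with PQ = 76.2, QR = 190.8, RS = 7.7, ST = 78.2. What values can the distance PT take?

The maximum is all hops collinear in one direction: 76.2 + 190.8 + 7.7 + 78.2 = 352.9.
The longest hop is 190.8; the others sum to 162.1. Folding the others back against it leaves at least 190.8 − 162.1 = 28.7.

28.7 ≤ PT ≤ 352.9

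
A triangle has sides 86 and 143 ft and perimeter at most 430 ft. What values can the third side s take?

Triangle inequality alone gives 57 < s < 229.
The perimeter condition gives s ≤ 430 − 86 − 143 = 201.
Intersecting the two: 57 < s ≤ 201.

57 < s ≤ 201 ft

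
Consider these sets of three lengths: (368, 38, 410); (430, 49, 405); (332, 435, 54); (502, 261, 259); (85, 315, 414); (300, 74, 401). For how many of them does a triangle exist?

2

(38,368,410): 38+368 ≤ 410 → not valid
(49,405,430): 49+405 > 430 → valid
(54,332,435): 54+332 ≤ 435 → not valid
(259,261,502): 259+261 > 502 → valid
(85,315,414): 85+315 ≤ 414 → not valid
(74,300,401): 74+300 ≤ 401 → not valid
2 of the 6 triples form a triangle.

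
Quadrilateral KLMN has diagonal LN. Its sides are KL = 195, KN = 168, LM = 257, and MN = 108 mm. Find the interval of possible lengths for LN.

149 < LN < 363

From triangle KLN: |195 − 168| < LN < 195 + 168, i.e. 27 < LN < 363.
From triangle MLN: 149 < LN < 365.
Both must hold, so LN lies in the intersection.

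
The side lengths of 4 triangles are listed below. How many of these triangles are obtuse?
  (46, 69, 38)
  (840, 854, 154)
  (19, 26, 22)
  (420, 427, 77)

(46,69,38): 38²+46² = 3560 < 4761 = 69² → obtuse
(840,854,154): 154²+840² = 729316 = 854² → right
(19,26,22): 19²+22² = 845 > 676 = 26² → acute
(420,427,77): 77²+420² = 182329 = 427² → right
1 of the 4 is obtuse.

1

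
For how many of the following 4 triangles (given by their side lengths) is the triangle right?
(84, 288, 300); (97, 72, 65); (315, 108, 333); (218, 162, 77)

(84,288,300): 84²+288² = 90000 = 300² → right
(97,72,65): 65²+72² = 9409 = 97² → right
(315,108,333): 108²+315² = 110889 = 333² → right
(218,162,77): 77²+162² = 32173 < 47524 = 218² → obtuse
3 of the 4 are right.

3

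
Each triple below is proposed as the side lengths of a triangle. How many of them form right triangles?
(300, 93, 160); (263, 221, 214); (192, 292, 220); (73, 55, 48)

2

(300,93,160): 93+160 ≤ 300, not a triangle
(263,221,214): 214²+221² = 94637 > 69169 = 263² → acute
(192,292,220): 192²+220² = 85264 = 292² → right
(73,55,48): 48²+55² = 5329 = 73² → right
2 of the 4 are right.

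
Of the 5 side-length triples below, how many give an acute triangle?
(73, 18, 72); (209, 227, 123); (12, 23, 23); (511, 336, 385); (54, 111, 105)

(73,18,72): 18²+72² = 5508 > 5329 = 73² → acute
(209,227,123): 123²+209² = 58810 > 51529 = 227² → acute
(12,23,23): 12²+23² = 673 > 529 = 23² → acute
(511,336,385): 336²+385² = 261121 = 511² → right
(54,111,105): 54²+105² = 13941 > 12321 = 111² → acute
4 of the 5 are acute.

4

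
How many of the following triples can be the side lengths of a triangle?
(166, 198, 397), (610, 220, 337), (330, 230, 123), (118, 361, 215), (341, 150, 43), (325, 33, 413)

(166,198,397): 166+198 ≤ 397 → not valid
(220,337,610): 220+337 ≤ 610 → not valid
(123,230,330): 123+230 > 330 → valid
(118,215,361): 118+215 ≤ 361 → not valid
(43,150,341): 43+150 ≤ 341 → not valid
(33,325,413): 33+325 ≤ 413 → not valid
1 of the 6 triples forms a triangle.

1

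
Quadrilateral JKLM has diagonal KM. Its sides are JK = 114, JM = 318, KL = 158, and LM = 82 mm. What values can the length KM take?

204 < KM < 240

From triangle JKM: |114 − 318| < KM < 114 + 318, i.e. 204 < KM < 432.
From triangle LKM: 76 < KM < 240.
Both must hold, so KM lies in the intersection.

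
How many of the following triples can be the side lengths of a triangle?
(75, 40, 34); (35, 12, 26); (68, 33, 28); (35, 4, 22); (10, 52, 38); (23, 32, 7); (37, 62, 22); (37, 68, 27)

(34,40,75): 34+40 ≤ 75 → not valid
(12,26,35): 12+26 > 35 → valid
(28,33,68): 28+33 ≤ 68 → not valid
(4,22,35): 4+22 ≤ 35 → not valid
(10,38,52): 10+38 ≤ 52 → not valid
(7,23,32): 7+23 ≤ 32 → not valid
(22,37,62): 22+37 ≤ 62 → not valid
(27,37,68): 27+37 ≤ 68 → not valid
1 of the 8 triples forms a triangle.

1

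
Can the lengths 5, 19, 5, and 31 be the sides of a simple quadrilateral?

No

For a quadrilateral, each side must be shorter than the sum of the others.
Here the longest side is 31, but the remaining 3 sides sum to only 29.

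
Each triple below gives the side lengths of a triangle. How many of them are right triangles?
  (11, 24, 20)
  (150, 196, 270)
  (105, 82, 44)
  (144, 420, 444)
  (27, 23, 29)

(11,24,20): 11²+20² = 521 < 576 = 24² → obtuse
(150,196,270): 150²+196² = 60916 < 72900 = 270² → obtuse
(105,82,44): 44²+82² = 8660 < 11025 = 105² → obtuse
(144,420,444): 144²+420² = 197136 = 444² → right
(27,23,29): 23²+27² = 1258 > 841 = 29² → acute
1 of the 5 is right.

1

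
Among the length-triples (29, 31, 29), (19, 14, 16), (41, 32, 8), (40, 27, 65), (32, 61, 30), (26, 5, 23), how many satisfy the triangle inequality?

(29,29,31): 29+29 > 31 → valid
(14,16,19): 14+16 > 19 → valid
(8,32,41): 8+32 ≤ 41 → not valid
(27,40,65): 27+40 > 65 → valid
(30,32,61): 30+32 > 61 → valid
(5,23,26): 5+23 > 26 → valid
5 of the 6 triples form a triangle.

5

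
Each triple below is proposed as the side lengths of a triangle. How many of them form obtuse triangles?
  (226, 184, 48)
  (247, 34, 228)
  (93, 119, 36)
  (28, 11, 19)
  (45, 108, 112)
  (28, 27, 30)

4

(226,184,48): 48²+184² = 36160 < 51076 = 226² → obtuse
(247,34,228): 34²+228² = 53140 < 61009 = 247² → obtuse
(93,119,36): 36²+93² = 9945 < 14161 = 119² → obtuse
(28,11,19): 11²+19² = 482 < 784 = 28² → obtuse
(45,108,112): 45²+108² = 13689 > 12544 = 112² → acute
(28,27,30): 27²+28² = 1513 > 900 = 30² → acute
4 of the 6 are obtuse.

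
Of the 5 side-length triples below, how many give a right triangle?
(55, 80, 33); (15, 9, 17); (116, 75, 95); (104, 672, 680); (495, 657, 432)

(55,80,33): 33²+55² = 4114 < 6400 = 80² → obtuse
(15,9,17): 9²+15² = 306 > 289 = 17² → acute
(116,75,95): 75²+95² = 14650 > 13456 = 116² → acute
(104,672,680): 104²+672² = 462400 = 680² → right
(495,657,432): 432²+495² = 431649 = 657² → right
2 of the 5 are right.

2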